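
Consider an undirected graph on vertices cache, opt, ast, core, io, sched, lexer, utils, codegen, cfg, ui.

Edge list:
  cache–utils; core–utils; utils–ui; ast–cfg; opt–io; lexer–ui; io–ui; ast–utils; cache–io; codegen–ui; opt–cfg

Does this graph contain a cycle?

DFS, tracking each vertex's parent; an edge to a visited non-parent vertex closes a cycle.
Start from opt:
visit opt (parent –)
  visit io (parent opt)
    visit ui (parent io)
      visit utils (parent ui)
        utils–ui: parent, skip
        visit ast (parent utils)
          ast–utils: parent, skip
          visit cfg (parent ast)
            cfg–ast: parent, skip
            cfg–opt: opt visited and ≠ parent → cycle
Cycle: opt – io – ui – utils – ast – cfg – opt.

Yes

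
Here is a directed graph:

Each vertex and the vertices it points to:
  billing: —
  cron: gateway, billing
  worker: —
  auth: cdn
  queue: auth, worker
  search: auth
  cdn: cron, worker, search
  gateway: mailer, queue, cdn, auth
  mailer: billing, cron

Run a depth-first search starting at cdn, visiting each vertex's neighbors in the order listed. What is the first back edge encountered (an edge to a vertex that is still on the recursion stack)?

mailer->cron

DFS from cdn (visiting each vertex's neighbors in the order listed); mark gray on enter, black on exit:
cdn gray
  cron gray
    gateway gray
      mailer gray
        billing gray
        billing black
        mailer→cron: cron is gray → back edge
First back edge: mailer → cron.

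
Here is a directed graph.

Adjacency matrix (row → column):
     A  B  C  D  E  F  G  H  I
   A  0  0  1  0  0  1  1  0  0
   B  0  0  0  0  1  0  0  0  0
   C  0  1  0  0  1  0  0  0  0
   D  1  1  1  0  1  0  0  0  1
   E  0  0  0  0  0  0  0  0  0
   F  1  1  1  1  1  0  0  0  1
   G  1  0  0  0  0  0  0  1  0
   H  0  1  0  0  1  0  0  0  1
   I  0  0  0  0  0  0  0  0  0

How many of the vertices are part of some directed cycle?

4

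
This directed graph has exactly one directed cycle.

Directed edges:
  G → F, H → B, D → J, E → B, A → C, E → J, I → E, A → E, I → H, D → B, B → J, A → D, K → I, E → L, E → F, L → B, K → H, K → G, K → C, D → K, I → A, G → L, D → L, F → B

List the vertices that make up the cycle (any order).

DFS with gray/black marking from K:
K gray
  H gray
    B gray
      J gray
      J black
    B black
  H black
  C gray
  C black
  G gray
    F gray
      F→B: B black — skip
    F black
    L gray
      L→B: B black — skip
    L black
  G black
  I gray
    I→H: H black — skip
    E gray
      E→L: L black — skip
      E→J: J black — skip
      E→F: F black — skip
      E→B: B black — skip
    E black
    A gray
      A→E: E black — skip
      A→C: C black — skip
      D gray
        D→L: L black — skip
        D→K: K is gray → back edge
Back edge closes the cycle K → I → A → D → K; its vertices are {A, D, I, K}.

A, D, I, K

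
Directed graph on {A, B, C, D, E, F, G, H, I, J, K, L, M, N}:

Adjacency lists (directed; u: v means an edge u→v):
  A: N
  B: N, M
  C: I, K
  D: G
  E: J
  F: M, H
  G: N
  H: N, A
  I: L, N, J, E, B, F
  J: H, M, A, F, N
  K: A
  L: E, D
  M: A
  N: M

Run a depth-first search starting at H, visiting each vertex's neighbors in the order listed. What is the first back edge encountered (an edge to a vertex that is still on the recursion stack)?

DFS from H (visiting each vertex's neighbors in the order listed); mark gray on enter, black on exit:
H gray
  N gray
    M gray
      A gray
        A→N: N is gray → back edge
First back edge: A → N.

A→N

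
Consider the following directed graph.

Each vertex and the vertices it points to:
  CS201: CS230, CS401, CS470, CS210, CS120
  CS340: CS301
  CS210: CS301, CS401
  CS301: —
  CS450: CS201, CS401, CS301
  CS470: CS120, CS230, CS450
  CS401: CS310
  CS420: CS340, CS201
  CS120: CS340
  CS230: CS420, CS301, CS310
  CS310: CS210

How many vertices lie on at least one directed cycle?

A vertex is on a directed cycle iff it belongs to a strongly connected component of size ≥ 2 (or has a self-loop).
The vertices on cycles are {CS201, CS210, CS230, CS310, CS401, CS420, CS450, CS470} — 8 in total.

8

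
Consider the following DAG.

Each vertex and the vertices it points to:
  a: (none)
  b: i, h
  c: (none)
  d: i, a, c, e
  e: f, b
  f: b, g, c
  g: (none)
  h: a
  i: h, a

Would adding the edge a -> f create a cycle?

Yes

Adding a→f creates a cycle iff f can already reach a.
Path from f: f → b → i → a.
So f → … → a → f is a cycle.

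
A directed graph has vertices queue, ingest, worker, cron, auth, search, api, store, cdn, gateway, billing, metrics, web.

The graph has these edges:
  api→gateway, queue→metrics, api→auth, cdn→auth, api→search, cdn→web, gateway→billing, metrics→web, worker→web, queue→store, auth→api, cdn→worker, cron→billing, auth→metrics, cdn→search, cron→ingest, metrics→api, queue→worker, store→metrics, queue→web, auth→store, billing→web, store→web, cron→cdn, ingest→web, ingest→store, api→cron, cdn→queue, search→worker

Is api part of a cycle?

Yes

api is on a cycle iff api can reach itself via ≥1 edge.
api → auth → api — yes.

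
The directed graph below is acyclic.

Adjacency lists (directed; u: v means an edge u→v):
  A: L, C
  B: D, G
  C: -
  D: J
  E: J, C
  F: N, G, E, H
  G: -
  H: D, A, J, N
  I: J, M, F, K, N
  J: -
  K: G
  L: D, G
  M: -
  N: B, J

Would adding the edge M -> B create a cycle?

No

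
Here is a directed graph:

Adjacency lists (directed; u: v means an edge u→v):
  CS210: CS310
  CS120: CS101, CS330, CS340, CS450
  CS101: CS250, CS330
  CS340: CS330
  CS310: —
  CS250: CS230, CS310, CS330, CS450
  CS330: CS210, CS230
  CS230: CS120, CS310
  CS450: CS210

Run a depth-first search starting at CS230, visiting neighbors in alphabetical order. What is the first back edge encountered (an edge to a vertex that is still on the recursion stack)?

CS250->CS230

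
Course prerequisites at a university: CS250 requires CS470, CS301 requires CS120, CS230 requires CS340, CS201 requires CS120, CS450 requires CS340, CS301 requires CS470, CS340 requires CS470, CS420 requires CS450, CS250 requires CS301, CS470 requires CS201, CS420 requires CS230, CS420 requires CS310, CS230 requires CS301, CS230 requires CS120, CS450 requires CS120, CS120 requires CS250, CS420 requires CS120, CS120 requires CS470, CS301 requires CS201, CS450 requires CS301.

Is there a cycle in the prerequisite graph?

Yes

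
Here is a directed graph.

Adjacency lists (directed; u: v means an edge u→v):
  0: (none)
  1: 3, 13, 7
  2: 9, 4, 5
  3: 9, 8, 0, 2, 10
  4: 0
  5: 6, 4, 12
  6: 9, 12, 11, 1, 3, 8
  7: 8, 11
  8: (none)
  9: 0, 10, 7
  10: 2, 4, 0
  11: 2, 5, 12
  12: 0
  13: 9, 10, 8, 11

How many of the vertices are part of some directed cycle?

10

A vertex is on a directed cycle iff it belongs to a strongly connected component of size ≥ 2 (or has a self-loop).
The vertices on cycles are {1, 2, 3, 5, 6, 7, 9, 10, 11, 13} — 10 in total.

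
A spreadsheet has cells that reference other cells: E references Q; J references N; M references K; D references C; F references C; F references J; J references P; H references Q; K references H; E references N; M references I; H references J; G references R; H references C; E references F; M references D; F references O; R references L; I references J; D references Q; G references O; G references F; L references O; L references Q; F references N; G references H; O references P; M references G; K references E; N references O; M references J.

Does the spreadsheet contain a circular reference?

No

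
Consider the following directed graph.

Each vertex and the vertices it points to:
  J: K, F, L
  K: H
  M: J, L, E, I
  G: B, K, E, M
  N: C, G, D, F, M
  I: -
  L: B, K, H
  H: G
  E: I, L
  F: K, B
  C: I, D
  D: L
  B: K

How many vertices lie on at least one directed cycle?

9

A vertex is on a directed cycle iff it belongs to a strongly connected component of size ≥ 2 (or has a self-loop).
The vertices on cycles are {B, E, F, G, H, J, K, L, M} — 9 in total.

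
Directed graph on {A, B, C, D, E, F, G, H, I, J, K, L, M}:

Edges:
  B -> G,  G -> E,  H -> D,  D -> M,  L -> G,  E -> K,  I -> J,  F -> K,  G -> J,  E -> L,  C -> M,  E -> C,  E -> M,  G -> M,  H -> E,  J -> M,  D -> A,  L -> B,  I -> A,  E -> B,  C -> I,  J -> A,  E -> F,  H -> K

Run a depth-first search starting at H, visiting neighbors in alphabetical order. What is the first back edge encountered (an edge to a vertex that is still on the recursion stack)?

G->E

DFS from H (visiting neighbors in alphabetical order); mark gray on enter, black on exit:
H gray
  D gray
    A gray
    A black
    M gray
    M black
  D black
  E gray
    B gray
      G gray
        G→E: E is gray → back edge
First back edge: G → E.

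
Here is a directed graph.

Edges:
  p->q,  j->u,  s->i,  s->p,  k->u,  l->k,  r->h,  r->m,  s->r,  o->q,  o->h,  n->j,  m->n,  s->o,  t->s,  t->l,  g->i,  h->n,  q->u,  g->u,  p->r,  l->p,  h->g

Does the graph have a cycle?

DFS with white/gray/black marking, starting from r:
r gray
  h gray
    g gray
      u gray
      u black
      i gray
      i black
    g black
    n gray
      j gray
        j→u: u black — skip
      j black
    n black
  h black
  m gray
    m→n: n black — skip
  m black
r black
k gray
  k→u: u black — skip
k black
l gray
  l→k: k black — skip
  p gray
    q gray
      q→u: u black — skip
    q black
    p→r: r black — skip
  p black
l black
o gray
  o→q: q black — skip
  o→h: h black — skip
o black
s gray
  s→i: i black — skip
  s→o: o black — skip
  s→r: r black — skip
  s→p: p black — skip
s black
t gray
  t→l: l black — skip
  t→s: s black — skip
t black
Every edge goes to a white or black vertex — no back edge, so the graph is acyclic.

No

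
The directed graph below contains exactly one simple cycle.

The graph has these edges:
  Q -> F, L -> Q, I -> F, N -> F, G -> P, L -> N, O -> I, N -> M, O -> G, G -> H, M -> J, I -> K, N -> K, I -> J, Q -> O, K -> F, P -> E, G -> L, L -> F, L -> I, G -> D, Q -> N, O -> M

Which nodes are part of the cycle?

G, L, O, Q

DFS with gray/black marking from G:
G gray
  H gray
  H black
  L gray
    F gray
    F black
    Q gray
      O gray
        O→G: G is gray → back edge
Back edge closes the cycle G → L → Q → O → G; its vertices are {G, L, O, Q}.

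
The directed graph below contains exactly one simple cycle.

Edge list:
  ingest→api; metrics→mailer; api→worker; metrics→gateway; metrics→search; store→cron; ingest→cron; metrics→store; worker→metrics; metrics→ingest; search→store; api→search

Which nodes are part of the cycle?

DFS with gray/black marking from metrics:
metrics gray
  mailer gray
  mailer black
  store gray
    cron gray
    cron black
  store black
  ingest gray
    api gray
      search gray
        search→store: store black — skip
      search black
      worker gray
        worker→metrics: metrics is gray → back edge
Back edge closes the cycle metrics → ingest → api → worker → metrics; its vertices are {api, ingest, worker, metrics}.

api, ingest, worker, metrics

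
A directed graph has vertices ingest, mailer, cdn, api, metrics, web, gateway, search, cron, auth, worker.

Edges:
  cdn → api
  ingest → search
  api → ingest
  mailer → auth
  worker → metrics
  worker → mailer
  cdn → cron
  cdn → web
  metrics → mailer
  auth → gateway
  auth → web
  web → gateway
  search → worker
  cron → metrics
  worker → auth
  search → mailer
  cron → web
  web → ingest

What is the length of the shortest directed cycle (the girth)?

For each vertex v, BFS finds the shortest path from v back to v.
The shortest such closed walk is ingest → search → worker → auth → web → ingest, length 5.

5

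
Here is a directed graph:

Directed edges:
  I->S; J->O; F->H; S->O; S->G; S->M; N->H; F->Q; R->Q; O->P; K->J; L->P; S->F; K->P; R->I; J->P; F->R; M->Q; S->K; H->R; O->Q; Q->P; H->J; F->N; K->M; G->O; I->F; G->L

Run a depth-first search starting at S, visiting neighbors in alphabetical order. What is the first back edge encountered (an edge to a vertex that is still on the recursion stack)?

DFS from S (visiting neighbors in alphabetical order); mark gray on enter, black on exit:
S gray
  F gray
    H gray
      J gray
        O gray
          P gray
          P black
          Q gray
            Q→P: P black — skip
          Q black
        O black
        J→P: P black — skip
      J black
      R gray
        I gray
          I→F: F is gray → back edge
First back edge: I → F.

I->F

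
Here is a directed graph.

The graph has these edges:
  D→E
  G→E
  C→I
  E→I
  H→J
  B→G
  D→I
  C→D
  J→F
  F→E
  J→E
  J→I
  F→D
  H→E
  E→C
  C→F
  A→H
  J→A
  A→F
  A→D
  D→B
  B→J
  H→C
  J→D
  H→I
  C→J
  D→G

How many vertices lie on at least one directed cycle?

9

A vertex is on a directed cycle iff it belongs to a strongly connected component of size ≥ 2 (or has a self-loop).
The vertices on cycles are {A, B, C, D, E, F, G, H, J} — 9 in total.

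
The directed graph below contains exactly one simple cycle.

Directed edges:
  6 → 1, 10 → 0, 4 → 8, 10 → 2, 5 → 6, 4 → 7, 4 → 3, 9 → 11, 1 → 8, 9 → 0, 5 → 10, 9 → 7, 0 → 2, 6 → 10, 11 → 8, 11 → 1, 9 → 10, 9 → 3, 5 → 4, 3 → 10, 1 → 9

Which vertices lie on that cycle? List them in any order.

1, 9, 11

DFS with gray/black marking from 1:
1 gray
  9 gray
    7 gray
    7 black
    10 gray
      0 gray
        2 gray
        2 black
      0 black
      10→2: 2 black — skip
    10 black
    3 gray
      3→10: 10 black — skip
    3 black
    11 gray
      8 gray
      8 black
      11→1: 1 is gray → back edge
Back edge closes the cycle 1 → 9 → 11 → 1; its vertices are {1, 9, 11}.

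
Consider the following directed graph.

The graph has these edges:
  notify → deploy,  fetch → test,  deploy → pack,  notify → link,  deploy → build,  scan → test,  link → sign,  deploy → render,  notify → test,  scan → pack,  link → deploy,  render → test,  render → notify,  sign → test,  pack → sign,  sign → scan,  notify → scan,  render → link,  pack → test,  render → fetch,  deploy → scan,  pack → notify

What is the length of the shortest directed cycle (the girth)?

3

For each vertex v, BFS finds the shortest path from v back to v.
The shortest such closed walk is notify → deploy → pack → notify, length 3.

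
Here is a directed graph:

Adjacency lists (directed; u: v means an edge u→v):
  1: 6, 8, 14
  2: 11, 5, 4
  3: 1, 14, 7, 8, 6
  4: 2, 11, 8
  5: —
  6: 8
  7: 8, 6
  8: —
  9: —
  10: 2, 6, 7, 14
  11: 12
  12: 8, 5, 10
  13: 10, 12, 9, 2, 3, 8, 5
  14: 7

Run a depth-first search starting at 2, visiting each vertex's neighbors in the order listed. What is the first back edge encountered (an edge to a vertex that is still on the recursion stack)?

10→2

DFS from 2 (visiting each vertex's neighbors in the order listed); mark gray on enter, black on exit:
2 gray
  11 gray
    12 gray
      8 gray
      8 black
      5 gray
      5 black
      10 gray
        10→2: 2 is gray → back edge
First back edge: 10 → 2.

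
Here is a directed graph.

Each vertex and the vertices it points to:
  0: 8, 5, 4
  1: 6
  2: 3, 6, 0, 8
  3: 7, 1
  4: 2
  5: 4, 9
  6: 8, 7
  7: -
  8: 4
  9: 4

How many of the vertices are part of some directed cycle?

9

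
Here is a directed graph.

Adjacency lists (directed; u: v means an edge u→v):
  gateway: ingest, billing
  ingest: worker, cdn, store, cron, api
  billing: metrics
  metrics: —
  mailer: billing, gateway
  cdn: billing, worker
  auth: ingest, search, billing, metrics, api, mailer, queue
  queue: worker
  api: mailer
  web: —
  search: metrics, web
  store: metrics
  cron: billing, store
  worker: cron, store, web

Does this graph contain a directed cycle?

Yes

DFS with white/gray/black marking, starting from api:
api gray
  mailer gray
    billing gray
      metrics gray
      metrics black
    billing black
    gateway gray
      ingest gray
        worker gray
          cron gray
            cron→billing: billing black — skip
            store gray
              store→metrics: metrics black — skip
            store black
          cron black
          worker→store: store black — skip
          web gray
          web black
        worker black
        cdn gray
          cdn→billing: billing black — skip
          cdn→worker: worker black — skip
        cdn black
        ingest→store: store black — skip
        ingest→cron: cron black — skip
        ingest→api: api is gray → back edge
Back edge found, so a cycle exists: api → mailer → gateway → ingest → api.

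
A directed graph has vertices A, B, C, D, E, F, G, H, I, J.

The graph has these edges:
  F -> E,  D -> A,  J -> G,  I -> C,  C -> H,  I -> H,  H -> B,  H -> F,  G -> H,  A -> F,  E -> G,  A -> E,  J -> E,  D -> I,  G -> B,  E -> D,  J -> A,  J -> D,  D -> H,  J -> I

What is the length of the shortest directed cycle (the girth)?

3

For each vertex v, BFS finds the shortest path from v back to v.
The shortest such closed walk is D → A → E → D, length 3.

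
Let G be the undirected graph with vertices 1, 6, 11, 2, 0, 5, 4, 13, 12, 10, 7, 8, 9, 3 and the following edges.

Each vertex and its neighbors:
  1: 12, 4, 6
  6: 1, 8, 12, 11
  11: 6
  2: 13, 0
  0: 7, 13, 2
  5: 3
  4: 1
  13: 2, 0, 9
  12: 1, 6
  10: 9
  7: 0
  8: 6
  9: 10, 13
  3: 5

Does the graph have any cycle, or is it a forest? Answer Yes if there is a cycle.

DFS, tracking each vertex's parent; an edge to a visited non-parent vertex closes a cycle.
Start from 2:
visit 2 (parent –)
  visit 13 (parent 2)
    13–2: parent, skip
    visit 0 (parent 13)
      visit 7 (parent 0)
        7–0: parent, skip
      0–13: parent, skip
      0–2: 2 visited and ≠ parent → cycle
Cycle: 2 – 13 – 0 – 2.

Yes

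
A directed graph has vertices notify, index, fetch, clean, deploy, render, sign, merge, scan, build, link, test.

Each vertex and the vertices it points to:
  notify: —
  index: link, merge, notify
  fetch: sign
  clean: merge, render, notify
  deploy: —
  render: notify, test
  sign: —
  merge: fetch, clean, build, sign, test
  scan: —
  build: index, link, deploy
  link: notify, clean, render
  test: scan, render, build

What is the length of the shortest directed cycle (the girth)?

For each vertex v, BFS finds the shortest path from v back to v.
The shortest such closed walk is merge → clean → merge, length 2.

2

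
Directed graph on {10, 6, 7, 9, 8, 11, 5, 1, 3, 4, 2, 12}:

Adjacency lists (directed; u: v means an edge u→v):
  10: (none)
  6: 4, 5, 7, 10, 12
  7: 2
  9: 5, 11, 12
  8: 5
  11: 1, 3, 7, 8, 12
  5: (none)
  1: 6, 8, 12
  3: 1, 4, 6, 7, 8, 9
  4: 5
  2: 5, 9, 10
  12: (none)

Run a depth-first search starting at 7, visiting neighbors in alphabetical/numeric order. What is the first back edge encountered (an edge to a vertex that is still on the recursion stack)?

6→7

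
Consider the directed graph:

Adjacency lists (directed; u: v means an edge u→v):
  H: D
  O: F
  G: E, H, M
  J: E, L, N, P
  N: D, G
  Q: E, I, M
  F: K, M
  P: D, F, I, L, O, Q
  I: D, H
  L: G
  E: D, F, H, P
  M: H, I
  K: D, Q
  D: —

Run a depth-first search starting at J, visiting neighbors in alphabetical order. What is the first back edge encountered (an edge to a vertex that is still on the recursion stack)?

Q->E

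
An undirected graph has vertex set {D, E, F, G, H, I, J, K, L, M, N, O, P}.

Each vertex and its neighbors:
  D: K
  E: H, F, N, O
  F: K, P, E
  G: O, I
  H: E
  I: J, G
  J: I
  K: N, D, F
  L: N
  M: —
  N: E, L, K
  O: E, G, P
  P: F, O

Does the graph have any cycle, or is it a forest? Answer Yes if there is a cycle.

Yes

DFS, tracking each vertex's parent; an edge to a visited non-parent vertex closes a cycle.
Start from O:
visit O (parent –)
  visit E (parent O)
    visit H (parent E)
      H–E: parent, skip
    visit F (parent E)
      visit K (parent F)
        visit N (parent K)
          N–E: E visited and ≠ parent → cycle
Cycle: E – F – K – N – E.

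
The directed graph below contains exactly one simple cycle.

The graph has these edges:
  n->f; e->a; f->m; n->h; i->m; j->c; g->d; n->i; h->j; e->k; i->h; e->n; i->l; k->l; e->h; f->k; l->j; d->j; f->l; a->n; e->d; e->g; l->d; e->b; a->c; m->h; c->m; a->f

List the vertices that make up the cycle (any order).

DFS with gray/black marking from c:
c gray
  m gray
    h gray
      j gray
        j→c: c is gray → back edge
Back edge closes the cycle c → m → h → j → c; its vertices are {c, h, j, m}.

c, h, j, m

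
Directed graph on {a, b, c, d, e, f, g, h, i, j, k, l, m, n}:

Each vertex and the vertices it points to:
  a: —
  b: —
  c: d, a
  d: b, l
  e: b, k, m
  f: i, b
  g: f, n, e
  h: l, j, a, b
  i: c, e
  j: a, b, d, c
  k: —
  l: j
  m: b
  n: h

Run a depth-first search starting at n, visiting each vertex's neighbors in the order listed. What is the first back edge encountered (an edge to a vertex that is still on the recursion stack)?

DFS from n (visiting each vertex's neighbors in the order listed); mark gray on enter, black on exit:
n gray
  h gray
    l gray
      j gray
        a gray
        a black
        b gray
        b black
        d gray
          d→b: b black — skip
          d→l: l is gray → back edge
First back edge: d → l.

d→l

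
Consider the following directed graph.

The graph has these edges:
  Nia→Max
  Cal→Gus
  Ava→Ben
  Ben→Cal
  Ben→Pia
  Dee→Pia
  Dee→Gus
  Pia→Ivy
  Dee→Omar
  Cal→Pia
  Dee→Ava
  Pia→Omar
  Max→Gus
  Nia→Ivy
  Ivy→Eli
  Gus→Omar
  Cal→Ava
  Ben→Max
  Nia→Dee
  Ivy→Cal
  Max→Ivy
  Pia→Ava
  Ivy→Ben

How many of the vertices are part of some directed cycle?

A vertex is on a directed cycle iff it belongs to a strongly connected component of size ≥ 2 (or has a self-loop).
The vertices on cycles are {Ava, Ben, Cal, Ivy, Max, Pia} — 6 in total.

6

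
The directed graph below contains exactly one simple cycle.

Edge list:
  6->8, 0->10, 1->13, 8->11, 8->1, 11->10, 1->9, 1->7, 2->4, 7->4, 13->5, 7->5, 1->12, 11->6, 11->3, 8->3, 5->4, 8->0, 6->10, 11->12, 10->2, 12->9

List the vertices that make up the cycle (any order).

DFS with gray/black marking from 6:
6 gray
  10 gray
    2 gray
      4 gray
      4 black
    2 black
  10 black
  8 gray
    0 gray
      0→10: 10 black — skip
    0 black
    3 gray
    3 black
    1 gray
      7 gray
        7→4: 4 black — skip
        5 gray
          5→4: 4 black — skip
        5 black
      7 black
      13 gray
        13→5: 5 black — skip
      13 black
      9 gray
      9 black
      12 gray
        12→9: 9 black — skip
      12 black
    1 black
    11 gray
      11→3: 3 black — skip
      11→12: 12 black — skip
      11→10: 10 black — skip
      11→6: 6 is gray → back edge
Back edge closes the cycle 6 → 8 → 11 → 6; its vertices are {6, 8, 11}.

6, 8, 11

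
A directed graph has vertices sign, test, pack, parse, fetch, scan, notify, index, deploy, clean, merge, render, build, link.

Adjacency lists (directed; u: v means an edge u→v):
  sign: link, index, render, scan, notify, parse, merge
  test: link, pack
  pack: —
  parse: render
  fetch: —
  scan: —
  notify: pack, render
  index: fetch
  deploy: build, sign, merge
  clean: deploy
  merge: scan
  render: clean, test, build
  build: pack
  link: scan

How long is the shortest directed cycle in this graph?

4

For each vertex v, BFS finds the shortest path from v back to v.
The shortest such closed walk is sign → render → clean → deploy → sign, length 4.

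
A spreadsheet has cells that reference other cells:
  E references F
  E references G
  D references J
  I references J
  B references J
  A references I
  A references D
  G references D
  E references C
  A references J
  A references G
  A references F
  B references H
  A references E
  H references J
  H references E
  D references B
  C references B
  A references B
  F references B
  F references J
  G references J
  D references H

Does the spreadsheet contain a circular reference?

DFS with white/gray/black marking, starting from E:
E gray
  G gray
    D gray
      J gray
      J black
      B gray
        H gray
          H→J: J black — skip
          H→E: E is gray → back edge
Back edge found, so a cycle exists: E → G → D → B → H → E.

Yes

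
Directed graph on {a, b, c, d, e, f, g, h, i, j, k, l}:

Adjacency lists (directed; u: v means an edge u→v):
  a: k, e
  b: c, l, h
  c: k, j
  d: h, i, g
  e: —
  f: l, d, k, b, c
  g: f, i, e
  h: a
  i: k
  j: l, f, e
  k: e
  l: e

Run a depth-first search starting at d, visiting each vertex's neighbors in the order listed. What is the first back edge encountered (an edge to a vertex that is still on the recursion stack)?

f→d

DFS from d (visiting each vertex's neighbors in the order listed); mark gray on enter, black on exit:
d gray
  h gray
    a gray
      k gray
        e gray
        e black
      k black
      a→e: e black — skip
    a black
  h black
  i gray
    i→k: k black — skip
  i black
  g gray
    f gray
      l gray
        l→e: e black — skip
      l black
      f→d: d is gray → back edge
First back edge: f → d.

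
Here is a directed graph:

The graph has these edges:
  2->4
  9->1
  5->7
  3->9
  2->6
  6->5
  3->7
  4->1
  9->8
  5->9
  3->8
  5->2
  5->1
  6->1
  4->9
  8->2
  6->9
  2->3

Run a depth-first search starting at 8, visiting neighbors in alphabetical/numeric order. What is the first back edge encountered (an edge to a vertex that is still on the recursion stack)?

DFS from 8 (visiting neighbors in alphabetical/numeric order); mark gray on enter, black on exit:
8 gray
  2 gray
    3 gray
      7 gray
      7 black
      3→8: 8 is gray → back edge
First back edge: 3 → 8.

3→8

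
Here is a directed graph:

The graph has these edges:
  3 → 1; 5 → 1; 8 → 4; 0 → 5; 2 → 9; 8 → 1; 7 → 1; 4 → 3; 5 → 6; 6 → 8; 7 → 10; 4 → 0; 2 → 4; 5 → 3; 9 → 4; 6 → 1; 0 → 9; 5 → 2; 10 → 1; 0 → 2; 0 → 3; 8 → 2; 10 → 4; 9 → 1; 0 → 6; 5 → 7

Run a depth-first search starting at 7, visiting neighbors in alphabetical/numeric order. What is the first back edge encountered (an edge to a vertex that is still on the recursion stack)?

DFS from 7 (visiting neighbors in alphabetical/numeric order); mark gray on enter, black on exit:
7 gray
  1 gray
  1 black
  10 gray
    10→1: 1 black — skip
    4 gray
      0 gray
        2 gray
          2→4: 4 is gray → back edge
First back edge: 2 → 4.

2->4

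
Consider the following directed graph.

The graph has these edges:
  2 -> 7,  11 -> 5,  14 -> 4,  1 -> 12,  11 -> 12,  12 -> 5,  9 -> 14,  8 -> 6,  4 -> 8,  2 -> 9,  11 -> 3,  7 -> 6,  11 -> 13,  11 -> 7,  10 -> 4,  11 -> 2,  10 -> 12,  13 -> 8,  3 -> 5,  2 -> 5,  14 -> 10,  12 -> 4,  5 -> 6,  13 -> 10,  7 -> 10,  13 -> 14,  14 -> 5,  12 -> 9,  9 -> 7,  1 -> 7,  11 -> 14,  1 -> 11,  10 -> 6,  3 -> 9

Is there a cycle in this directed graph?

Yes

DFS with white/gray/black marking, starting from 13:
13 gray
  8 gray
    6 gray
    6 black
  8 black
  10 gray
    12 gray
      4 gray
        4→8: 8 black — skip
      4 black
      5 gray
        5→6: 6 black — skip
      5 black
      9 gray
        14 gray
          14→4: 4 black — skip
          14→5: 5 black — skip
          14→10: 10 is gray → back edge
Back edge found, so a cycle exists: 10 → 12 → 9 → 14 → 10.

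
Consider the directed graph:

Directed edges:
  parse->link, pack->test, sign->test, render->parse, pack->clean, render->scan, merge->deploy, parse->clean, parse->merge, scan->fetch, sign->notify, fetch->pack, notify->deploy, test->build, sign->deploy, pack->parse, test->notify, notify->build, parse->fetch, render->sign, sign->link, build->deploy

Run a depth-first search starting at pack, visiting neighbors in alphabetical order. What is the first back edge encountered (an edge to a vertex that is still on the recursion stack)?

fetch→pack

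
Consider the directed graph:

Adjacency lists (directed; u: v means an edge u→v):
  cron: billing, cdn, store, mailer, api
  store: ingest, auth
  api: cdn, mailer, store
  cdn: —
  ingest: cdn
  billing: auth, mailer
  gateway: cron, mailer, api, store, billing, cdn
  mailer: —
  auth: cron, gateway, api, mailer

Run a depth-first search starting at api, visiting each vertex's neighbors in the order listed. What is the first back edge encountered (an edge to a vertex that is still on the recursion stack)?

billing->auth

DFS from api (visiting each vertex's neighbors in the order listed); mark gray on enter, black on exit:
api gray
  cdn gray
  cdn black
  mailer gray
  mailer black
  store gray
    ingest gray
      ingest→cdn: cdn black — skip
    ingest black
    auth gray
      cron gray
        billing gray
          billing→auth: auth is gray → back edge
First back edge: billing → auth.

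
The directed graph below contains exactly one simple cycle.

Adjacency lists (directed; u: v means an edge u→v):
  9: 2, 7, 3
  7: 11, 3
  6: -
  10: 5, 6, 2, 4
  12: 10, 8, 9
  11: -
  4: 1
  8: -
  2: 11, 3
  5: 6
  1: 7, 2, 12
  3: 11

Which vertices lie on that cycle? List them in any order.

DFS with gray/black marking from 12:
12 gray
  10 gray
    5 gray
      6 gray
      6 black
    5 black
    10→6: 6 black — skip
    2 gray
      11 gray
      11 black
      3 gray
        3→11: 11 black — skip
      3 black
    2 black
    4 gray
      1 gray
        7 gray
          7→11: 11 black — skip
          7→3: 3 black — skip
        7 black
        1→2: 2 black — skip
        1→12: 12 is gray → back edge
Back edge closes the cycle 12 → 10 → 4 → 1 → 12; its vertices are {1, 4, 10, 12}.

1, 4, 10, 12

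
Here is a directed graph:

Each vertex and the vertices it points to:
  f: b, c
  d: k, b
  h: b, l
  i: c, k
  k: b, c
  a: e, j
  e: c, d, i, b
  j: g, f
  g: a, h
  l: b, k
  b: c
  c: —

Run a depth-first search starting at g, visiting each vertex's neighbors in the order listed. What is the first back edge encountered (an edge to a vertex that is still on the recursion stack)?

DFS from g (visiting each vertex's neighbors in the order listed); mark gray on enter, black on exit:
g gray
  a gray
    e gray
      c gray
      c black
      d gray
        k gray
          b gray
            b→c: c black — skip
          b black
          k→c: c black — skip
        k black
        d→b: b black — skip
      d black
      i gray
        i→c: c black — skip
        i→k: k black — skip
      i black
      e→b: b black — skip
    e black
    j gray
      j→g: g is gray → back edge
First back edge: j → g.

j→g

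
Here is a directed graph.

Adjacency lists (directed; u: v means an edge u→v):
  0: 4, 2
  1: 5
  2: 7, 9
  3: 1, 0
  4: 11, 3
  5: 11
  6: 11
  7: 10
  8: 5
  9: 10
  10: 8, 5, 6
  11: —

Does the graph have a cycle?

DFS with white/gray/black marking, starting from 0:
0 gray
  4 gray
    11 gray
    11 black
    3 gray
      1 gray
        5 gray
          5→11: 11 black — skip
        5 black
      1 black
      3→0: 0 is gray → back edge
Back edge found, so a cycle exists: 0 → 4 → 3 → 0.

Yes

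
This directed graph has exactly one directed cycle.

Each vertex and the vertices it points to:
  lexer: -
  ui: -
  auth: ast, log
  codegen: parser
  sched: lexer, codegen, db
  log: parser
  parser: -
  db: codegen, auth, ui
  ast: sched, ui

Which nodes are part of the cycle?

db, ast, auth, sched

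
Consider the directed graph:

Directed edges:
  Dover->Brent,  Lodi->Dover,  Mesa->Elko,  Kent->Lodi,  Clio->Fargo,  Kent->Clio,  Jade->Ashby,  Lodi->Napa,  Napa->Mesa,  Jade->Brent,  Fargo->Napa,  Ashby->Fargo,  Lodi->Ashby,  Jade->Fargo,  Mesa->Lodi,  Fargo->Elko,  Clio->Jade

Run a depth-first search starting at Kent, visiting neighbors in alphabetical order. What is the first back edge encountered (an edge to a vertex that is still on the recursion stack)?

Ashby→Fargo

DFS from Kent (visiting neighbors in alphabetical order); mark gray on enter, black on exit:
Kent gray
  Clio gray
    Fargo gray
      Elko gray
      Elko black
      Napa gray
        Mesa gray
          Mesa→Elko: Elko black — skip
          Lodi gray
            Ashby gray
              Ashby→Fargo: Fargo is gray → back edge
First back edge: Ashby → Fargo.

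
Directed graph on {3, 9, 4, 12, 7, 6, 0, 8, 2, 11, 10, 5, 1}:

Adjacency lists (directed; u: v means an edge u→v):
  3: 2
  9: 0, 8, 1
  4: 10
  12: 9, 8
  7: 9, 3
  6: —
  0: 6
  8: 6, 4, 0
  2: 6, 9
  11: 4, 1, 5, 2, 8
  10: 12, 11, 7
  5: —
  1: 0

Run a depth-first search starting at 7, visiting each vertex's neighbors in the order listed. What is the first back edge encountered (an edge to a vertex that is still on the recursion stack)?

12→9

DFS from 7 (visiting each vertex's neighbors in the order listed); mark gray on enter, black on exit:
7 gray
  9 gray
    0 gray
      6 gray
      6 black
    0 black
    8 gray
      8→6: 6 black — skip
      4 gray
        10 gray
          12 gray
            12→9: 9 is gray → back edge
First back edge: 12 → 9.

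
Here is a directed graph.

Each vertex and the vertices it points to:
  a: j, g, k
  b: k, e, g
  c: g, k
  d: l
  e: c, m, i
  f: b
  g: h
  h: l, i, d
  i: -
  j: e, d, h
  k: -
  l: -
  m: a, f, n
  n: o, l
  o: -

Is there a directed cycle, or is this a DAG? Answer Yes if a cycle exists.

Yes

DFS with white/gray/black marking, starting from e:
e gray
  c gray
    g gray
      h gray
        l gray
        l black
        i gray
        i black
        d gray
          d→l: l black — skip
        d black
      h black
    g black
    k gray
    k black
  c black
  m gray
    a gray
      j gray
        j→e: e is gray → back edge
Back edge found, so a cycle exists: e → m → a → j → e.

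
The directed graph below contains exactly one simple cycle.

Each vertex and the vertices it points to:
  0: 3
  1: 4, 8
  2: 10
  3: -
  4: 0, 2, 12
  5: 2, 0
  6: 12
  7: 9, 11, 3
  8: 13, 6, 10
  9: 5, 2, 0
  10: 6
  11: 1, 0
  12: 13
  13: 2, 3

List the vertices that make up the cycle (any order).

2, 6, 10, 12, 13

DFS with gray/black marking from 10:
10 gray
  6 gray
    12 gray
      13 gray
        2 gray
          2→10: 10 is gray → back edge
Back edge closes the cycle 10 → 6 → 12 → 13 → 2 → 10; its vertices are {2, 6, 10, 12, 13}.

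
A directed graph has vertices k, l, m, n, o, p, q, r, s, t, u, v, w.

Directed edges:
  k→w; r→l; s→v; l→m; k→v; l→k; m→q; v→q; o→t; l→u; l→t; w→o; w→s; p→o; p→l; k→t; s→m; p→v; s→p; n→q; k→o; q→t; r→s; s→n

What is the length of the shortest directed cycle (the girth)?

5

For each vertex v, BFS finds the shortest path from v back to v.
The shortest such closed walk is s → p → l → k → w → s, length 5.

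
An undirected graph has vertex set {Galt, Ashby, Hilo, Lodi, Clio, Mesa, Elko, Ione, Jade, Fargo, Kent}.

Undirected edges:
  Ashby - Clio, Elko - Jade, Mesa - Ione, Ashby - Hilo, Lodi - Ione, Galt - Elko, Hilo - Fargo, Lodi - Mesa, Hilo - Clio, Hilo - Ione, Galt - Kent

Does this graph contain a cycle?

DFS, tracking each vertex's parent; an edge to a visited non-parent vertex closes a cycle.
Start from Elko:
visit Elko (parent –)
  visit Jade (parent Elko)
    Jade–Elko: parent, skip
  visit Galt (parent Elko)
    visit Kent (parent Galt)
      Kent–Galt: parent, skip
    Galt–Elko: parent, skip
visit Ashby (parent –)
  visit Hilo (parent Ashby)
    Hilo–Ashby: parent, skip
    visit Clio (parent Hilo)
      Clio–Hilo: parent, skip
      Clio–Ashby: Ashby visited and ≠ parent → cycle
Cycle: Ashby – Hilo – Clio – Ashby.

Yes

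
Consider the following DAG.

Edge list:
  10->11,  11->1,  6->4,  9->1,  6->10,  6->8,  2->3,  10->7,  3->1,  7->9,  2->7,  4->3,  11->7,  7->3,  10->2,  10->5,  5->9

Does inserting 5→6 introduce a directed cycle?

Adding 5→6 creates a cycle iff 6 can already reach 5.
Path from 6: 6 → 10 → 5.
So 6 → … → 5 → 6 is a cycle.

Yes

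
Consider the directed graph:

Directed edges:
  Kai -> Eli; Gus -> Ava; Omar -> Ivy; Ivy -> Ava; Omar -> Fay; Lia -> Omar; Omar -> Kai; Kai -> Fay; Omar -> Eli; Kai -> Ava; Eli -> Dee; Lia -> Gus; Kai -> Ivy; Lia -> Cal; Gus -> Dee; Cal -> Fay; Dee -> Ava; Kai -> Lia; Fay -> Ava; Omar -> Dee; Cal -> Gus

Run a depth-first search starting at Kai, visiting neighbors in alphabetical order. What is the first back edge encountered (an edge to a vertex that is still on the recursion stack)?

Omar->Kai

DFS from Kai (visiting neighbors in alphabetical order); mark gray on enter, black on exit:
Kai gray
  Ava gray
  Ava black
  Eli gray
    Dee gray
      Dee→Ava: Ava black — skip
    Dee black
  Eli black
  Fay gray
    Fay→Ava: Ava black — skip
  Fay black
  Ivy gray
    Ivy→Ava: Ava black — skip
  Ivy black
  Lia gray
    Cal gray
      Cal→Fay: Fay black — skip
      Gus gray
        Gus→Ava: Ava black — skip
        Gus→Dee: Dee black — skip
      Gus black
    Cal black
    Lia→Gus: Gus black — skip
    Omar gray
      Omar→Dee: Dee black — skip
      Omar→Eli: Eli black — skip
      Omar→Fay: Fay black — skip
      Omar→Ivy: Ivy black — skip
      Omar→Kai: Kai is gray → back edge
First back edge: Omar → Kai.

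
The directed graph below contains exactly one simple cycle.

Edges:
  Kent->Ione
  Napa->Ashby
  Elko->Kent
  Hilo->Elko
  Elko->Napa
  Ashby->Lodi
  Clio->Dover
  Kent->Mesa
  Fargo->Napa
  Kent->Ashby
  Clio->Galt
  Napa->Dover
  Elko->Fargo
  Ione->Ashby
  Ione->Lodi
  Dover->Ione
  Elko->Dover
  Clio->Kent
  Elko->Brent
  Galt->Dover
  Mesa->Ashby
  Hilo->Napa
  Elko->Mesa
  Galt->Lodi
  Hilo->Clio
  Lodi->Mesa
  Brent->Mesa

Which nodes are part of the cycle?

DFS with gray/black marking from Ashby:
Ashby gray
  Lodi gray
    Mesa gray
      Mesa→Ashby: Ashby is gray → back edge
Back edge closes the cycle Ashby → Lodi → Mesa → Ashby; its vertices are {Lodi, Mesa, Ashby}.

Lodi, Mesa, Ashby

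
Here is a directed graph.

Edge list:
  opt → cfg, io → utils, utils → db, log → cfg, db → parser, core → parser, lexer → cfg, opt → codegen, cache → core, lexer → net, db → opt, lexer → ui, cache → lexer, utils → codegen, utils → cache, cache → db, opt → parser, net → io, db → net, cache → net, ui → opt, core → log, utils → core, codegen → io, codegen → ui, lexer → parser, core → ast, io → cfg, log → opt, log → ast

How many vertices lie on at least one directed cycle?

A vertex is on a directed cycle iff it belongs to a strongly connected component of size ≥ 2 (or has a self-loop).
The vertices on cycles are {db, io, ui, log, net, opt, core, cache, lexer, utils, codegen} — 11 in total.

11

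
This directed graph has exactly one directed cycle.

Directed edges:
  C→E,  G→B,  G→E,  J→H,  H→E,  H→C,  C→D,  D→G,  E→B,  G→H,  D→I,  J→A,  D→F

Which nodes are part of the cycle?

C, D, G, H

DFS with gray/black marking from H:
H gray
  E gray
    B gray
    B black
  E black
  C gray
    D gray
      F gray
      F black
      I gray
      I black
      G gray
        G→E: E black — skip
        G→H: H is gray → back edge
Back edge closes the cycle H → C → D → G → H; its vertices are {C, D, G, H}.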